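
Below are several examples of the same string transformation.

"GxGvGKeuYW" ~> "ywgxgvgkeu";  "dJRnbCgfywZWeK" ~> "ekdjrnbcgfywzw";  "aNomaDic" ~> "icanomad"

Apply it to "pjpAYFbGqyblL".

Each output is the input with this applied: move the last 2 characters to the front (rotate right by 2), then convert every letter to lowercase.
Applying that to "pjpAYFbGqyblL" gives "llpjpayfbgqyb".

llpjpayfbgqyb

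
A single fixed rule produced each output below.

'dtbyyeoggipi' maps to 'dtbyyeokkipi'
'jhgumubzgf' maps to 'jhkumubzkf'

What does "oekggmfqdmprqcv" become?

The transformation: replace every "g" with "k".
For "oekggmfqdmprqcv" the result is "oekkkmfqdmprqcv".

oekkkmfqdmprqcv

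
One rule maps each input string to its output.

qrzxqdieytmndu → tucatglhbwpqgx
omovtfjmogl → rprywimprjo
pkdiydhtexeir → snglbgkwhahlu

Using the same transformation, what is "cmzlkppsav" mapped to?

The pattern: shift every letter 3 places forward in the alphabet (wrapping around).
"cmzlkppsav" → "fpconssvdy".

fpconssvdy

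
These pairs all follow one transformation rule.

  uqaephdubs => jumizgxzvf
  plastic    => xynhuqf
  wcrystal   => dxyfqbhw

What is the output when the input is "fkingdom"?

Each output is the input with this applied: move the first 3 characters to the end (rotate left by 3), then shift every letter 5 places forward in the alphabet (wrapping around).
Applying that to "fkingdom" gives "slitrkpn".

slitrkpn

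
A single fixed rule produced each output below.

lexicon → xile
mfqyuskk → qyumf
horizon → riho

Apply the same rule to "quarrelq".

Rule — delete the last 3 characters, then move the first 2 characters to the end (rotate left by 2).
Working it through for "quarrelq": intermediate "quarr", final "arrqu".

arrqu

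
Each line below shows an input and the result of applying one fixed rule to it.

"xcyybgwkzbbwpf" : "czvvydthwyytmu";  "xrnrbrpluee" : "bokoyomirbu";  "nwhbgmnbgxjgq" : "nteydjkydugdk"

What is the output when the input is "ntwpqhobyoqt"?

qqtmnelyvlnk

In each case the input is transformed by: shift every letter 3 places backward in the alphabet (wrapping around), then swap the first and last characters.
Working it through for "ntwpqhobyoqt": intermediate "kqtmnelyvlnq", final "qqtmnelyvlnk".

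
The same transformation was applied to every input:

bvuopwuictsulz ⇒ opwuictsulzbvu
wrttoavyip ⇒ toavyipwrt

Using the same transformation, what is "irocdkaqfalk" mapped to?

cdkaqfalkiro

Looking at the pairs, the operation is to move the first 3 characters to the end (rotate left by 3).
On "irocdkaqfalk" that produces "cdkaqfalkiro".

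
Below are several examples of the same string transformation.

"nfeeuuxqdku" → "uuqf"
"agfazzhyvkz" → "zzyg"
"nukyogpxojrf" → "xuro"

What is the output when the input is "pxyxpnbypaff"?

In each case the input is transformed by: keep one character in every 3, starting at position 2 (positions 2nd, 5th, 8th, ...), then sort the characters into reverse alphabetical order.
For "pxyxpnbypaff" the result is "yxpf".

yxpf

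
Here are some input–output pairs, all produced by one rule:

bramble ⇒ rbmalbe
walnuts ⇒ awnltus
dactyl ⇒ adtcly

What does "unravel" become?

nuarevl

Looking at the pairs, the operation is to swap each adjacent pair of characters (1↔2, 3↔4, ...).
"unravel" → "nuarevl".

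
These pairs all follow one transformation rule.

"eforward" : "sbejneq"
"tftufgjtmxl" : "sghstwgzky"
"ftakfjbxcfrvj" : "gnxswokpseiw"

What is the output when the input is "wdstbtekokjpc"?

qfgogrxbxwcp

What's happening: delete the first character, then shift every letter 13 places forward in the alphabet (wrapping around) — i.e. ROT13.
Starting from "wdstbtekokjpc": after the first operation, "dstbtekokjpc"; after the second, "qfgogrxbxwcp".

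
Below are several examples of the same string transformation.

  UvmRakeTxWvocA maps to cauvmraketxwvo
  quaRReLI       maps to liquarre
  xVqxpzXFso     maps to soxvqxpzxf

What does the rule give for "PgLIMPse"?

Rule — move the last 2 characters to the front (rotate right by 2), then convert every letter to lowercase.
For "PgLIMPse", step one produces "sePgLIMP"; step two turns that into "sepglimp".

sepglimp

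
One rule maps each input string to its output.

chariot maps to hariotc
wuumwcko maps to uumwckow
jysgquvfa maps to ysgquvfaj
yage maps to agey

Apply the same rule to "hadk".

adkh

Each output is the input with this applied: move the first character to the end.
On "hadk" that produces "adkh".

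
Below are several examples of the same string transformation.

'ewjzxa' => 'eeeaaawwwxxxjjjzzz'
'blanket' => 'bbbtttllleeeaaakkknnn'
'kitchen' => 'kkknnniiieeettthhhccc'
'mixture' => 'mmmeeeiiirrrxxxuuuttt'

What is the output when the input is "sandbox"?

sssxxxaaaooonnnbbbddd

Looking at the pairs, the operation is to take characters alternately from the front and the back (1st, last, 2nd, 2nd-last, ...), then repeat every character 3 times.
Working it through for "sandbox": intermediate "sxaonbd", final "sssxxxaaaooonnnbbbddd".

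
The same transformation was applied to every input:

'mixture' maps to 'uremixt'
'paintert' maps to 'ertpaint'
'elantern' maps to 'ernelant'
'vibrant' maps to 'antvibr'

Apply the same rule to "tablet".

The rule is to move the last 3 characters to the front (rotate right by 3).
Doing the same to "tablet": "lettab".

lettab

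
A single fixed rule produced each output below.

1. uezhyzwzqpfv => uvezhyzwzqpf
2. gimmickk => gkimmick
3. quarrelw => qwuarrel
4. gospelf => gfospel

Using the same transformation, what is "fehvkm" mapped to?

Rule — swap the first and last characters, then move the last character to the front.
For "fehvkm", step one produces "mehvkf"; step two turns that into "fmehvk".

fmehvk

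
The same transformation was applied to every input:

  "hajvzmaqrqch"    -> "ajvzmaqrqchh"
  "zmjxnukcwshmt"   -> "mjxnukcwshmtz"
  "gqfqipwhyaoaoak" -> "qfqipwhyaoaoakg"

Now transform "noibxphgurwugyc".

oibxphgurwugycn

In each case the input is transformed by: move the first character to the end.
For "noibxphgurwugyc" the result is "oibxphgurwugycn".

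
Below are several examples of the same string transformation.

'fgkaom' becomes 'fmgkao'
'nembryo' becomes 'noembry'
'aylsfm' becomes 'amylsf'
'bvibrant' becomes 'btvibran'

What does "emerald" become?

edmeral

What's happening: swap the first and last characters, then move the last character to the front.
Starting from "emerald": after the first operation, "dmerale"; after the second, "edmeral".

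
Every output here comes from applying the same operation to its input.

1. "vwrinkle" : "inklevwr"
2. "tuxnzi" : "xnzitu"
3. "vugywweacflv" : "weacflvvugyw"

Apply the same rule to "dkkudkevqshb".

Looking at the pairs, the operation is to swap the front and back halves of the string, then move the last character to the front.
Applying both steps to "dkkudkevqshb": "evqshbdkkudk", then "kevqshbdkkud".
(Check on "tuxnzi": → "nzitux" → "xnzitu" ✓)

kevqshbdkkud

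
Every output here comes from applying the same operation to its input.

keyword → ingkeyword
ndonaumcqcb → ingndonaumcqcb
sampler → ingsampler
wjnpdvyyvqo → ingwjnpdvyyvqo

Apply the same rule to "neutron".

ingneutron

Looking at the pairs, the operation is to prepend "ing".
"neutron" → "ingneutron".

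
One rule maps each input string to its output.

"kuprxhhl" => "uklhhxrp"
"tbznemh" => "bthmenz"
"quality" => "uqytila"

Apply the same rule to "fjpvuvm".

Looking at the pairs, the operation is to reverse the string, then move the last 2 characters to the front (rotate right by 2).
For "fjpvuvm" the result is "jfmvuvp".

jfmvuvp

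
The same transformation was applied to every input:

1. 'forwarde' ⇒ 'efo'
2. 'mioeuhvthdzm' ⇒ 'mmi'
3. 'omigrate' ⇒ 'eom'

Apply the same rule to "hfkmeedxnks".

shf

Each output is the input with this applied: move the last character to the front, then keep only the first 3 characters.
On "hfkmeedxnks": the first step gives "shfkmeedxnk", and the second then gives "shf".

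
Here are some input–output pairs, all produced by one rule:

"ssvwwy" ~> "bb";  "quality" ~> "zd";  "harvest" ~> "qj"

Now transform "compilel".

lx

The pattern: shift every letter 9 places forward in the alphabet (wrapping around), then keep only the first 2 characters.
For "compilel", step one produces "lxvyrunu"; step two turns that into "lx".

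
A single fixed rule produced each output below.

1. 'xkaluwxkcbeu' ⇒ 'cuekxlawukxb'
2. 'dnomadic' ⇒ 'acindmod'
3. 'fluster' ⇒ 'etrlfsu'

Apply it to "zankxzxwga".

Looking at the pairs, the operation is to swap each adjacent pair of characters (1↔2, 3↔4, ...), then move the last 3 characters to the front (rotate right by 3).
"zankxzxwga" → "azknzxwxag" → "xagazknzxw".
(Check on "dnomadic": → "ndmodaci" → "acindmod" ✓)

xagazknzxw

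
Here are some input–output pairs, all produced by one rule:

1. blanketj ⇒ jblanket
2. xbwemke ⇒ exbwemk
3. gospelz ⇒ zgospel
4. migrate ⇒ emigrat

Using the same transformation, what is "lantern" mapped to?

nlanter

What's happening: move the last character to the front.
"lantern" → "nlanter".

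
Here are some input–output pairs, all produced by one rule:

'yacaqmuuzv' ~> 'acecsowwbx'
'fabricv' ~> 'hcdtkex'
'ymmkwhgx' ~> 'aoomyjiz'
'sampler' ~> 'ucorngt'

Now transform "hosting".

jquvkpi

The pattern: shift every letter 2 places forward in the alphabet (wrapping around).
For "hosting" the result is "jquvkpi".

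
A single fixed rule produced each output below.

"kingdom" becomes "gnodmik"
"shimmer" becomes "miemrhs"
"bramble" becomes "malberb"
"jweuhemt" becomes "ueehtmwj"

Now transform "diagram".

What's happening: swap each adjacent pair of characters (1↔2, 3↔4, ...), then move the first 2 characters to the end (rotate left by 2).
On "diagram": the first step gives "idgaarm", and the second then gives "gaarmid".

gaarmid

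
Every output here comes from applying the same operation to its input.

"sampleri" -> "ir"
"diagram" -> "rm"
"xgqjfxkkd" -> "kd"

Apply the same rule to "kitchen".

Each output is the input with this applied: swap each adjacent pair of characters (1↔2, 3↔4, ...), then keep only the last 2 characters.
For "kitchen", step one produces "ikctehn"; step two turns that into "hn".

hn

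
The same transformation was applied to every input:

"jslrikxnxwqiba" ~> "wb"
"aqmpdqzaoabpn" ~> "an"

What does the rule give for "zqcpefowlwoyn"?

Looking at the pairs, the operation is to keep one character in every 3, starting at position 1 (positions 1st, 4th, 7th, ...), then delete the first 3 characters.
For "zqcpefowlwoyn", step one produces "zpown"; step two turns that into "wn".

wn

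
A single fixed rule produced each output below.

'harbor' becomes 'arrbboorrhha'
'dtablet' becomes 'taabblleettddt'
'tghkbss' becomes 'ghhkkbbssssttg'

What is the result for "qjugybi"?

Each output is the input with this applied: double every character, then move the first 3 characters to the end (rotate left by 3).
On "qjugybi": the first step gives "qqjjuuggyybbii", and the second then gives "juuggyybbiiqqj".
(Check on "harbor": → "hhaarrbboorr" → "arrbboorrhha" ✓)

juuggyybbiiqqj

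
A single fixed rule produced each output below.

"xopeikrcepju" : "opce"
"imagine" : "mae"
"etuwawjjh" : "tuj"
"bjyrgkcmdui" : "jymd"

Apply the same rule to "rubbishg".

The pattern: swap each adjacent pair of characters (1↔2, 3↔4, ...), then keep one character in every 3, starting at position 1 (positions 1st, 4th, 7th, ...).
"rubbishg" → "urbbsigh" → "ubg".

ubg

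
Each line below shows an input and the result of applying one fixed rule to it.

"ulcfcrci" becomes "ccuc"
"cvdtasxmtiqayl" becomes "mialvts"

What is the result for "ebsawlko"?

wkes

Looking at the pairs, the operation is to swap the front and back halves of the string, then keep every other character starting from the first (positions 1st, 3rd, 5th, ...).
"ebsawlko" → "wlkoebsa" → "wkes".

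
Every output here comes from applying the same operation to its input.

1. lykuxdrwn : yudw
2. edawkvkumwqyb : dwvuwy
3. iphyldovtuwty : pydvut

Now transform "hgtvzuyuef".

gvuuf

In each case the input is transformed by: keep every other character starting from the second (positions 2nd, 4th, 6th, ...).
So "hgtvzuyuef" becomes "gvuuf".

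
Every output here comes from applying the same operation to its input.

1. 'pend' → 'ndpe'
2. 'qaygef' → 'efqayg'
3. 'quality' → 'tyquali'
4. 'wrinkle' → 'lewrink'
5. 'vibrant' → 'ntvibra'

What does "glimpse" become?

The pattern: move the last 2 characters to the front (rotate right by 2).
So "glimpse" becomes "seglimp".

seglimp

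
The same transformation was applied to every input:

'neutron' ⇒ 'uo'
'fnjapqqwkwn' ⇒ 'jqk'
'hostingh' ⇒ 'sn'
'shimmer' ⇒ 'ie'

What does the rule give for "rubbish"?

bs

In each case the input is transformed by: keep one character in every 3, starting at position 3 (positions 3rd, 6th, 9th, ...).
Doing the same to "rubbish": "bs".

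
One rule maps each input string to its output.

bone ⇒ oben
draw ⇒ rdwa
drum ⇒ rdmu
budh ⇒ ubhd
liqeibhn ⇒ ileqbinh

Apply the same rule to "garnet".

Rule — swap each adjacent pair of characters (1↔2, 3↔4, ...).
For "garnet" the result is "agnrte".

agnrte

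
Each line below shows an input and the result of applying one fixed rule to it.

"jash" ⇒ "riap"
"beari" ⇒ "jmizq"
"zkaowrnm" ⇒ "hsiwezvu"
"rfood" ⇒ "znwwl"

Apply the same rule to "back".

jiks

The transformation: shift every letter 8 places forward in the alphabet (wrapping around).
For "back" the result is "jiks".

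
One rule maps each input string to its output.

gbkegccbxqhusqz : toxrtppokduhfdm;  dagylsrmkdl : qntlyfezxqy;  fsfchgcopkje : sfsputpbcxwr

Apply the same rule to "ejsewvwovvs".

The transformation: shift every letter 13 places forward in the alphabet (wrapping around) — i.e. ROT13.
Doing the same to "ejsewvwovvs": "rwfrjijbiif".

rwfrjijbiif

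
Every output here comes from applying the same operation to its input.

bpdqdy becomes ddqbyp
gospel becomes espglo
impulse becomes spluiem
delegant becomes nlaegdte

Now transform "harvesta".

trsvehaa

The rule is to take characters alternately from the front and the back (1st, last, 2nd, 2nd-last, ...), then move the first 3 characters to the end (rotate left by 3).
For "harvesta", step one produces "haatrsve"; step two turns that into "trsvehaa".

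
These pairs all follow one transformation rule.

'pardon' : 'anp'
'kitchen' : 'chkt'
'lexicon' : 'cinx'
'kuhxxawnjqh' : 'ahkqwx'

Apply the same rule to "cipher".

chp

Looking at the pairs, the operation is to sort the characters into alphabetical order, then keep every other character starting from the first (positions 1st, 3rd, 5th, ...).
For "cipher", step one produces "cehipr"; step two turns that into "chp".
(Check on "pardon": → "adnopr" → "anp" ✓)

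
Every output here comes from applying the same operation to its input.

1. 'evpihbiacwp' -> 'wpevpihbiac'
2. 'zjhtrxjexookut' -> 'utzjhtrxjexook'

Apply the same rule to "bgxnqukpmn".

mnbgxnqukp

In each case the input is transformed by: move the last 2 characters to the front (rotate right by 2).
"bgxnqukpmn" → "mnbgxnqukp".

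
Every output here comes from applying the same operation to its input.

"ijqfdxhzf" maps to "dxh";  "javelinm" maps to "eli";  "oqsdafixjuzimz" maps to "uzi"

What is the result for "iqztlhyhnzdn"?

hnz

Looking at the pairs, the operation is to move the last 2 characters to the front (rotate right by 2), then keep only the last 3 characters.
For "iqztlhyhnzdn", step one produces "dniqztlhyhnz"; step two turns that into "hnz".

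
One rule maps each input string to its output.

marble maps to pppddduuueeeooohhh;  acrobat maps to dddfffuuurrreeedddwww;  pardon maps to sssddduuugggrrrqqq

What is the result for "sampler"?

The pattern: repeat every character 3 times, then shift every letter 3 places forward in the alphabet (wrapping around).
Starting from "sampler": after the first operation, "sssaaammmpppllleeerrr"; after the second, "vvvdddpppsssooohhhuuu".

vvvdddpppsssooohhhuuu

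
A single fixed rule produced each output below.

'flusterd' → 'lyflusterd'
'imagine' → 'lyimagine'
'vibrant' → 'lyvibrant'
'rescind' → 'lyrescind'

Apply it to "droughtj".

lydroughtj

Each output is the input with this applied: prepend "ly".
For "droughtj" the result is "lydroughtj".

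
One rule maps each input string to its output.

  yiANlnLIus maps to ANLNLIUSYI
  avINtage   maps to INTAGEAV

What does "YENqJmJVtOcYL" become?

What's happening: move the first 2 characters to the end (rotate left by 2), then convert every letter to uppercase.
On "YENqJmJVtOcYL": the first step gives "NqJmJVtOcYLYE", and the second then gives "NQJMJVTOCYLYE".

NQJMJVTOCYLYE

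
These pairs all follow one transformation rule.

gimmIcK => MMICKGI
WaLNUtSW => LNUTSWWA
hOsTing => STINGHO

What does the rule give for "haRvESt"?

Looking at the pairs, the operation is to move the first 2 characters to the end (rotate left by 2), then convert every letter to uppercase.
"haRvESt" → "RVESTHA".

RVESTHA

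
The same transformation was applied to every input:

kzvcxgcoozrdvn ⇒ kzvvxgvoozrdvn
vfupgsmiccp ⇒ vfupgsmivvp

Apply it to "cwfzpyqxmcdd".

The pattern: replace every "c" with "v".
For "cwfzpyqxmcdd" the result is "vwfzpyqxmvdd".

vwfzpyqxmvdd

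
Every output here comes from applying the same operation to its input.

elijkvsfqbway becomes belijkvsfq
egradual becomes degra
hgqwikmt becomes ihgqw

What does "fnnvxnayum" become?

The pattern: delete the last 3 characters, then move the last character to the front.
"fnnvxnayum" → "afnnvxn".

afnnvxn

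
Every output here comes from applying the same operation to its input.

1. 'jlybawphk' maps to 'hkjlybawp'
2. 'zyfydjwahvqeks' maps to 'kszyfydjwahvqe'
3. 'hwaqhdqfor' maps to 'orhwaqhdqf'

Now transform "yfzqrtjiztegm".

Looking at the pairs, the operation is to move the last 2 characters to the front (rotate right by 2).
For "yfzqrtjiztegm" the result is "gmyfzqrtjizte".

gmyfzqrtjizte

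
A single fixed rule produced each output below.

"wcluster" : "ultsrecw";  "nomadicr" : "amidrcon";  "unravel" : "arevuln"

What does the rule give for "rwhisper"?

Looking at the pairs, the operation is to move the first 2 characters to the end (rotate left by 2), then swap each adjacent pair of characters (1↔2, 3↔4, ...).
"rwhisper" → "ihpsrewr".

ihpsrewr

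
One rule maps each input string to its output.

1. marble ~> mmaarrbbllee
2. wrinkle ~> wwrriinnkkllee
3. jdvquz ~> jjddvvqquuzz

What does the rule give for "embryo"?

eemmbbrryyoo

The pattern: double every character.
On "embryo" that produces "eemmbbrryyoo".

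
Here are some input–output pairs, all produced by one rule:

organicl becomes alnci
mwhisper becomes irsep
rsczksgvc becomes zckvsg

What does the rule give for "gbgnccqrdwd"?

Each output is the input with this applied: delete the first 3 characters, then take characters alternately from the front and the back (1st, last, 2nd, 2nd-last, ...).
"gbgnccqrdwd" → "nccqrdwd" → "ndcwcdqr".

ndcwcdqr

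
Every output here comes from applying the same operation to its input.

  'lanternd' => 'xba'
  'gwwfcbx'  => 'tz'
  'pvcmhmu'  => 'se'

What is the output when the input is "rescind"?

bf

Rule — keep one character in every 3, starting at position 2 (positions 2nd, 5th, 8th, ...), then shift every letter 3 places backward in the alphabet (wrapping around).
Working it through for "rescind": intermediate "ei", final "bf".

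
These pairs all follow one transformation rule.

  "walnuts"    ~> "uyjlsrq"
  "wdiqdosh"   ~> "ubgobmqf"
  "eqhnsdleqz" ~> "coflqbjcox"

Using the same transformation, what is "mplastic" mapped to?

The pattern: shift every letter 2 places backward in the alphabet (wrapping around).
Doing the same to "mplastic": "knjyqrga".

knjyqrga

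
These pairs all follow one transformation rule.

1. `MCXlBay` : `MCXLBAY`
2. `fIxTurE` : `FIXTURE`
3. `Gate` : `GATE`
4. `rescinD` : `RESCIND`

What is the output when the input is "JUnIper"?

The pattern: convert every letter to uppercase.
Applying that to "JUnIper" gives "JUNIPER".

JUNIPER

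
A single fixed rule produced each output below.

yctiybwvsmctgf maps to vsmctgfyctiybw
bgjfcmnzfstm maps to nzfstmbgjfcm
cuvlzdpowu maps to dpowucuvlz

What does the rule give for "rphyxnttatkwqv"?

tatkwqvrphyxnt

What's happening: swap the front and back halves of the string.
So "rphyxnttatkwqv" becomes "tatkwqvrphyxnt".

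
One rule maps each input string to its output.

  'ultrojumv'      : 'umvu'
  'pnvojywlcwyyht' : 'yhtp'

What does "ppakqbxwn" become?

What's happening: move the first character to the end, then keep only the last 4 characters.
Applying both steps to "ppakqbxwn": "pakqbxwnp", then "xwnp".

xwnp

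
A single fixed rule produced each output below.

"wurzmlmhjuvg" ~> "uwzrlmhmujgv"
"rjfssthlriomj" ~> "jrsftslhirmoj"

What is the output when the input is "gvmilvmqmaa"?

Each output is the input with this applied: swap each adjacent pair of characters (1↔2, 3↔4, ...).
Applying that to "gvmilvmqmaa" gives "vgimvlqmama".

vgimvlqmama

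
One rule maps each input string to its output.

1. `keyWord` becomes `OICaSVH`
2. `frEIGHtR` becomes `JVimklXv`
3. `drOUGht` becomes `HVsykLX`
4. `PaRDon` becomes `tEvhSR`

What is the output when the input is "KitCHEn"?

The transformation: shift every letter 4 places forward in the alphabet (wrapping around), then flip the case of every letter.
Applying both steps to "KitCHEn": "OmxGLIr", then "oMXgliR".

oMXgliR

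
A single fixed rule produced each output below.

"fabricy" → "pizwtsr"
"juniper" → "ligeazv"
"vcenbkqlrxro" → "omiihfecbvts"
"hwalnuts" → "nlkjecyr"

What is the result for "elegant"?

kecxvvr

Looking at the pairs, the operation is to sort the characters into reverse alphabetical order, then shift every letter 9 places backward in the alphabet (wrapping around).
For "elegant" the result is "kecxvvr".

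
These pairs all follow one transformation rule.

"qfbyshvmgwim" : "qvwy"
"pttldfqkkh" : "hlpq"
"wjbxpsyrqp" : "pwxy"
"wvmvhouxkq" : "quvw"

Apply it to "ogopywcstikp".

ciop

The transformation: keep one character in every 3, starting at position 1 (positions 1st, 4th, 7th, ...), then sort the characters into alphabetical order.
"ogopywcstikp" → "opci" → "ciop".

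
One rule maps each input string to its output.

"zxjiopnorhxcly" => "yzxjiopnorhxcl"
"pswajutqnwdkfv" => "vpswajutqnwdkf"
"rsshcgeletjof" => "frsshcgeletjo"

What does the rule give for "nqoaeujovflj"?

jnqoaeujovfl

The pattern: move the last character to the front.
Doing the same to "nqoaeujovflj": "jnqoaeujovfl".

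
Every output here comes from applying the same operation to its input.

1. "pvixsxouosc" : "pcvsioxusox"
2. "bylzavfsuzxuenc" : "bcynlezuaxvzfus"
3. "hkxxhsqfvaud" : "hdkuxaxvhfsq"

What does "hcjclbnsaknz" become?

Rule — take characters alternately from the front and the back (1st, last, 2nd, 2nd-last, ...).
Applying that to "hcjclbnsaknz" gives "hzcnjkcalsbn".

hzcnjkcalsbn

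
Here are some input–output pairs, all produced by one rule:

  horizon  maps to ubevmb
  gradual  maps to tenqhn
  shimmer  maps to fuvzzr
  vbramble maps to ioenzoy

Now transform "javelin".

wniryv

Looking at the pairs, the operation is to delete the last character, then shift every letter 13 places forward in the alphabet (wrapping around) — i.e. ROT13.
On "javelin": the first step gives "javeli", and the second then gives "wniryv".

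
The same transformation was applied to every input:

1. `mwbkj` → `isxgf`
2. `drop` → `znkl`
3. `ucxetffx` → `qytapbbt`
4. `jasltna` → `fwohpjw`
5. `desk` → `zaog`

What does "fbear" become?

bxawn

The pattern: shift every letter 4 places backward in the alphabet (wrapping around).
Doing the same to "fbear": "bxawn".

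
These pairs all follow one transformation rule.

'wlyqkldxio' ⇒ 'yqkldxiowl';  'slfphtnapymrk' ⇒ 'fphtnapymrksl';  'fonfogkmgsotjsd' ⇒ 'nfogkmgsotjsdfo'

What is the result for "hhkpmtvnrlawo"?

The transformation: move the first 2 characters to the end (rotate left by 2).
Applying that to "hhkpmtvnrlawo" gives "kpmtvnrlawohh".

kpmtvnrlawohh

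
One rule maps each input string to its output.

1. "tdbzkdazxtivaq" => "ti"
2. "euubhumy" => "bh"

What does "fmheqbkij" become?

What's happening: move the last 3 characters to the front (rotate right by 3), then keep only the last 2 characters.
On "fmheqbkij": the first step gives "kijfmheqb", and the second then gives "qb".

qb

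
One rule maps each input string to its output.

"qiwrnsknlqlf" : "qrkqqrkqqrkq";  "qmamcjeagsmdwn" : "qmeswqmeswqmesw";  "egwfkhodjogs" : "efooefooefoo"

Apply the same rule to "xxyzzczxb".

Rule — keep one character in every 3, starting at position 1 (positions 1st, 4th, 7th, ...), then write the whole string 3 times in a row.
Working it through for "xxyzzczxb": intermediate "xzz", final "xzzxzzxzz".

xzzxzzxzz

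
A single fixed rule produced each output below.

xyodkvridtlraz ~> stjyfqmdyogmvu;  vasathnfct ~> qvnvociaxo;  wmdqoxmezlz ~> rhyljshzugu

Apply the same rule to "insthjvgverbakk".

dinoceqbqzmwvff

The transformation: shift every letter 5 places backward in the alphabet (wrapping around).
Applying that to "insthjvgverbakk" gives "dinoceqbqzmwvff".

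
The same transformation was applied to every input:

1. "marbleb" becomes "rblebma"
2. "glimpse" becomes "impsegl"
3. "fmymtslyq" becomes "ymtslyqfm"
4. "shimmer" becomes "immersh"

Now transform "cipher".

pherci

Rule — move the first 2 characters to the end (rotate left by 2).
Doing the same to "cipher": "pherci".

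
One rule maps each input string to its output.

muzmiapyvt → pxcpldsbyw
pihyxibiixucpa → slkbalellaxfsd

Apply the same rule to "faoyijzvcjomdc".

idrblmcyfmrpgf

Each output is the input with this applied: shift every letter 3 places forward in the alphabet (wrapping around).
On "faoyijzvcjomdc" that produces "idrblmcyfmrpgf".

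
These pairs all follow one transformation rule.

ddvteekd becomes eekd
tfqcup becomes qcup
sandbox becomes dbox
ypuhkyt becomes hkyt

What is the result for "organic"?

What's happening: keep only the last 4 characters.
Doing the same to "organic": "anic".

anic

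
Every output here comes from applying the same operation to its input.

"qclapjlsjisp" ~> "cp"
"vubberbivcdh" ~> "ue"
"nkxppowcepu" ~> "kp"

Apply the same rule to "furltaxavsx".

ut

In each case the input is transformed by: keep one character in every 3, starting at position 2 (positions 2nd, 5th, 8th, ...), then delete the last 2 characters.
On "furltaxavsx": the first step gives "utax", and the second then gives "ut".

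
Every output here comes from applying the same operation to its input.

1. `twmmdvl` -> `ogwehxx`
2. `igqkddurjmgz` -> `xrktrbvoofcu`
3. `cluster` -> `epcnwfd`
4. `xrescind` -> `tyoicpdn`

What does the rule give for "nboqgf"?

The pattern: shift every letter 11 places forward in the alphabet (wrapping around), then move the last 3 characters to the front (rotate right by 3).
Starting from "nboqgf": after the first operation, "ymzbrq"; after the second, "brqymz".

brqymz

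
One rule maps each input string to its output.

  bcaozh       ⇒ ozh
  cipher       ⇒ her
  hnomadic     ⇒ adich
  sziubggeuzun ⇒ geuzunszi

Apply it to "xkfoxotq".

xotqx

What's happening: swap the front and back halves of the string, then delete the last 3 characters.
Applying both steps to "xkfoxotq": "xotqxkfo", then "xotqx".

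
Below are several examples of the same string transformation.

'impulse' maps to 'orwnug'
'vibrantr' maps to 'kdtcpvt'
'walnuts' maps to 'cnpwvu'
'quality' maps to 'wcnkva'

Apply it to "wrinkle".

Rule — delete the first character, then shift every letter 2 places forward in the alphabet (wrapping around).
On "wrinkle": the first step gives "rinkle", and the second then gives "tkpmng".

tkpmng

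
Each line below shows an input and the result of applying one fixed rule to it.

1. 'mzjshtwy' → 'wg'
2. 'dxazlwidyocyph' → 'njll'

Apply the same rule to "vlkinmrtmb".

The rule is to keep one character in every 3, starting at position 3 (positions 3rd, 6th, 9th, ...), then shift every letter 13 places forward in the alphabet (wrapping around) — i.e. ROT13.
Working it through for "vlkinmrtmb": intermediate "kmm", final "xzz".

xzz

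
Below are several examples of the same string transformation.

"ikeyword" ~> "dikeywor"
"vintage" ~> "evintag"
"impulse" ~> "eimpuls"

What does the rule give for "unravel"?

The transformation: move the last character to the front.
For "unravel" the result is "lunrave".

lunrave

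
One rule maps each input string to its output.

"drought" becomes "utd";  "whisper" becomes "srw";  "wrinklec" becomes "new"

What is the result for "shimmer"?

mrs

Rule — keep one character in every 3, starting at position 1 (positions 1st, 4th, 7th, ...), then move the first character to the end.
"shimmer" → "smr" → "mrs".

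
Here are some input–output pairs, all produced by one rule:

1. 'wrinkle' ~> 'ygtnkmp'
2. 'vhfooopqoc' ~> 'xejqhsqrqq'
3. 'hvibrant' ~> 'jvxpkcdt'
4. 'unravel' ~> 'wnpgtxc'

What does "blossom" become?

donqquu

The transformation: take characters alternately from the front and the back (1st, last, 2nd, 2nd-last, ...), then shift every letter 2 places forward in the alphabet (wrapping around).
Applying both steps to "blossom": "bmlooss", then "donqquu".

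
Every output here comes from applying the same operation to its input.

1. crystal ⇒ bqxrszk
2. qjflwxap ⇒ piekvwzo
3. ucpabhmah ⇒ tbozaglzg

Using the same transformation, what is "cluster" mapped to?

Looking at the pairs, the operation is to shift every letter 1 place backward in the alphabet (wrapping around).
"cluster" → "bktrsdq".

bktrsdq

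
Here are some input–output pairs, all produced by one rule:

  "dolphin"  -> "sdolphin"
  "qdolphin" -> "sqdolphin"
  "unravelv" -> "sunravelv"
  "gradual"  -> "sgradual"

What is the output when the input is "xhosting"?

Rule — prepend "s".
On "xhosting" that produces "sxhosting".

sxhosting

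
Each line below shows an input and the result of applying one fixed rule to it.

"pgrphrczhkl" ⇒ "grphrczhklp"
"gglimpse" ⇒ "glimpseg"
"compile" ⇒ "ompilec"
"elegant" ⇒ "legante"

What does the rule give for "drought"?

roughtd

The transformation: move the first character to the end.
Applying that to "drought" gives "roughtd".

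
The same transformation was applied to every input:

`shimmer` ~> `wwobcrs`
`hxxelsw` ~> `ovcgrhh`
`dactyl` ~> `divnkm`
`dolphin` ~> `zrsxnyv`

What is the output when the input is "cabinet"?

The transformation: move the first 3 characters to the end (rotate left by 3), then shift every letter 10 places forward in the alphabet (wrapping around).
For "cabinet", step one produces "inetcab"; step two turns that into "sxodmkl".

sxodmkl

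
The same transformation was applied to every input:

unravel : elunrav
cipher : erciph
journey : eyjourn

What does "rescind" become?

What's happening: move the last 2 characters to the front (rotate right by 2).
Applying that to "rescind" gives "ndresci".

ndresci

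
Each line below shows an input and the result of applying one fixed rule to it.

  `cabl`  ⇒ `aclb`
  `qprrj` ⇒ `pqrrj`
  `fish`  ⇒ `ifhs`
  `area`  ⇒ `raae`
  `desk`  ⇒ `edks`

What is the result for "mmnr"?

mmrn

The pattern: swap each adjacent pair of characters (1↔2, 3↔4, ...).
Doing the same to "mmnr": "mmrn".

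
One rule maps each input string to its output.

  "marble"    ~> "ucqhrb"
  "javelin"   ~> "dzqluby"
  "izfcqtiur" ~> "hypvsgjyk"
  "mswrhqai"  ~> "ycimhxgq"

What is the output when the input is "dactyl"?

In each case the input is transformed by: move the last character to the front, then shift every letter 10 places backward in the alphabet (wrapping around).
Starting from "dactyl": after the first operation, "ldacty"; after the second, "btqsjo".

btqsjo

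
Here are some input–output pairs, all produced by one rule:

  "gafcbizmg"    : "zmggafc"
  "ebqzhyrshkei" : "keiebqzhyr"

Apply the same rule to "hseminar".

The pattern: move the last 3 characters to the front (rotate right by 3), then delete the last 2 characters.
"hseminar" → "narhsemi" → "narhse".

narhse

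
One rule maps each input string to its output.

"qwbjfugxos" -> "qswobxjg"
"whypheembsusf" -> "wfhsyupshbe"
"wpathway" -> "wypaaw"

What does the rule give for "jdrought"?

Each output is the input with this applied: take characters alternately from the front and the back (1st, last, 2nd, 2nd-last, ...), then delete the last 2 characters.
Applying that to "jdrought" gives "jtdhrg".

jtdhrg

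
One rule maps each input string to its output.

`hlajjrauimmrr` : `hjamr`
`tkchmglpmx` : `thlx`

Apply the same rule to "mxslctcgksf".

In each case the input is transformed by: keep one character in every 3, starting at position 1 (positions 1st, 4th, 7th, ...).
So "mxslctcgksf" becomes "mlcs".

mlcs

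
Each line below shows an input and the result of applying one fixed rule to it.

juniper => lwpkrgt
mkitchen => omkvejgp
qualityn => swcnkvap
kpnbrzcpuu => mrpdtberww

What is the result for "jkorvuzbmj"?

In each case the input is transformed by: shift every letter 2 places forward in the alphabet (wrapping around).
Applying that to "jkorvuzbmj" gives "lmqtxwbdol".

lmqtxwbdol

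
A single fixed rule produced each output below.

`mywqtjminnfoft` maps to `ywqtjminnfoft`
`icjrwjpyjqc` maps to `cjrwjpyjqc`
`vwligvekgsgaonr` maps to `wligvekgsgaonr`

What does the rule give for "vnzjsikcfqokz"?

nzjsikcfqokz

In each case the input is transformed by: delete the first character.
Applying that to "vnzjsikcfqokz" gives "nzjsikcfqokz".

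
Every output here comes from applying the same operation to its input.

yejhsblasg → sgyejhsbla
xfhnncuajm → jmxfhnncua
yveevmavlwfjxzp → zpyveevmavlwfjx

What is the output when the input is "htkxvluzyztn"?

tnhtkxvluzyz

Each output is the input with this applied: move the last 2 characters to the front (rotate right by 2).
"htkxvluzyztn" → "tnhtkxvluzyz".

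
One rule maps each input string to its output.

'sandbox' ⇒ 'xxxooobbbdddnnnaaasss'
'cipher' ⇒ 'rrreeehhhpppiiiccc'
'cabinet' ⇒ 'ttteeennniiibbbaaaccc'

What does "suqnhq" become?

qqqhhhnnnqqquuusss

In each case the input is transformed by: reverse the string, then repeat every character 3 times.
Applying both steps to "suqnhq": "qhnqus", then "qqqhhhnnnqqquuusss".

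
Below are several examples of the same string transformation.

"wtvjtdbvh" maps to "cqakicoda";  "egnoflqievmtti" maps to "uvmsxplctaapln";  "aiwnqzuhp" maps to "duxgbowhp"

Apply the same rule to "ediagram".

phnyhtlk

Rule — shift every letter 7 places forward in the alphabet (wrapping around), then move the first 2 characters to the end (rotate left by 2).
For "ediagram", step one produces "lkphnyht"; step two turns that into "phnyhtlk".
(Check on "aiwnqzuhp": → "hpduxgbow" → "duxgbowhp" ✓)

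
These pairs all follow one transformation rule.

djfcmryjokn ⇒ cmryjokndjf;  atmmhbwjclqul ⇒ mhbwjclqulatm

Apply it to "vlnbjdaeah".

The rule is to move the first 3 characters to the end (rotate left by 3).
Applying that to "vlnbjdaeah" gives "bjdaeahvln".

bjdaeahvln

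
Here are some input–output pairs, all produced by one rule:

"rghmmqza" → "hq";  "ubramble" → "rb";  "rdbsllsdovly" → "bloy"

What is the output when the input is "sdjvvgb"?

The transformation: keep one character in every 3, starting at position 3 (positions 3rd, 6th, 9th, ...).
On "sdjvvgb" that produces "jg".

jg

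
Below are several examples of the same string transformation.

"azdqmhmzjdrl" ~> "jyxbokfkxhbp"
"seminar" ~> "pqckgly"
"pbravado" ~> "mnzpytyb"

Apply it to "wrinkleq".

oupglijc

Each output is the input with this applied: move the last character to the front, then shift every letter 2 places backward in the alphabet (wrapping around).
Doing the same to "wrinkleq": "oupglijc".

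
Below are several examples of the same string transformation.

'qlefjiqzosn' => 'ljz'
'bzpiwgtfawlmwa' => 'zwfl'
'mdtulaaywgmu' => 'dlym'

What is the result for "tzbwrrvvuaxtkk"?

What's happening: delete the last character, then keep one character in every 3, starting at position 2 (positions 2nd, 5th, 8th, ...).
Applying that to "tzbwrrvvuaxtkk" gives "zrvx".

zrvx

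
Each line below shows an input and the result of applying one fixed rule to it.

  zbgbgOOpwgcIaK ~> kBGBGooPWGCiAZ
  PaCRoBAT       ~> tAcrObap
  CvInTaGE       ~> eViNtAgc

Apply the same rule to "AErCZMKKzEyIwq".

QeRczmkkZeYiWa

In each case the input is transformed by: swap the first and last characters, then flip the case of every letter.
Starting from "AErCZMKKzEyIwq": after the first operation, "qErCZMKKzEyIwA"; after the second, "QeRczmkkZeYiWa".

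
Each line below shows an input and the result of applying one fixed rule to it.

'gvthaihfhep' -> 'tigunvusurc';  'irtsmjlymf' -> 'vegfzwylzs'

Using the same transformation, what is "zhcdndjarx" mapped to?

mupqaqwnek

Each output is the input with this applied: shift every letter 13 places forward in the alphabet (wrapping around) — i.e. ROT13.
Applying that to "zhcdndjarx" gives "mupqaqwnek".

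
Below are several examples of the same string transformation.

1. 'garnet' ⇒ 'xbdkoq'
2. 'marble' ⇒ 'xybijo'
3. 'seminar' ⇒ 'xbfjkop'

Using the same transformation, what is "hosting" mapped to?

defklpq

The rule is to sort the characters into alphabetical order, then shift every letter 3 places backward in the alphabet (wrapping around).
Doing the same to "hosting": "defklpq".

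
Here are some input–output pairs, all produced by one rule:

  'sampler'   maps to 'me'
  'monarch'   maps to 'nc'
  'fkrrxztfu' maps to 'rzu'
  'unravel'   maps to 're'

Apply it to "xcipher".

ie

What's happening: keep one character in every 3, starting at position 3 (positions 3rd, 6th, 9th, ...).
"xcipher" → "ie".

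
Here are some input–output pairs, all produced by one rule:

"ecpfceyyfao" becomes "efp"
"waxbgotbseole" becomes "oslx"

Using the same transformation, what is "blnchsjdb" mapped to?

Each output is the input with this applied: keep one character in every 3, starting at position 3 (positions 3rd, 6th, 9th, ...), then move the first character to the end.
Working it through for "blnchsjdb": intermediate "nsb", final "sbn".

sbn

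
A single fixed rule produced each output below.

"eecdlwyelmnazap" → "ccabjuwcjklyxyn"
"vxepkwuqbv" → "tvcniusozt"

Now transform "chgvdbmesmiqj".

The pattern: shift every letter 2 places backward in the alphabet (wrapping around).
Applying that to "chgvdbmesmiqj" gives "afetbzkcqkgoh".

afetbzkcqkgoh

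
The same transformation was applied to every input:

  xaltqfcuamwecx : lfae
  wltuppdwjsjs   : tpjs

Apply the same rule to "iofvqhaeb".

The transformation: keep one character in every 3, starting at position 3 (positions 3rd, 6th, 9th, ...).
Doing the same to "iofvqhaeb": "fhb".

fhb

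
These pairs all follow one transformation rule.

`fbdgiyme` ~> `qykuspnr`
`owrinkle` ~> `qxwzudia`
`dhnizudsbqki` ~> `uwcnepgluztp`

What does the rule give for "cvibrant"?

In each case the input is transformed by: shift every letter 12 places forward in the alphabet (wrapping around), then reverse the string.
For "cvibrant", step one produces "ohundmzf"; step two turns that into "fzmdnuho".

fzmdnuho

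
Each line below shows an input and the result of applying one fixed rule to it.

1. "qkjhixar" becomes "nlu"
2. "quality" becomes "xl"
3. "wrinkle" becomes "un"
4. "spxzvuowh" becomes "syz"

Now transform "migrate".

The rule is to keep one character in every 3, starting at position 2 (positions 2nd, 5th, 8th, ...), then shift every letter 3 places forward in the alphabet (wrapping around).
Working it through for "migrate": intermediate "ia", final "ld".
(Check on "spxzvuowh": → "pvw" → "syz" ✓)

ld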